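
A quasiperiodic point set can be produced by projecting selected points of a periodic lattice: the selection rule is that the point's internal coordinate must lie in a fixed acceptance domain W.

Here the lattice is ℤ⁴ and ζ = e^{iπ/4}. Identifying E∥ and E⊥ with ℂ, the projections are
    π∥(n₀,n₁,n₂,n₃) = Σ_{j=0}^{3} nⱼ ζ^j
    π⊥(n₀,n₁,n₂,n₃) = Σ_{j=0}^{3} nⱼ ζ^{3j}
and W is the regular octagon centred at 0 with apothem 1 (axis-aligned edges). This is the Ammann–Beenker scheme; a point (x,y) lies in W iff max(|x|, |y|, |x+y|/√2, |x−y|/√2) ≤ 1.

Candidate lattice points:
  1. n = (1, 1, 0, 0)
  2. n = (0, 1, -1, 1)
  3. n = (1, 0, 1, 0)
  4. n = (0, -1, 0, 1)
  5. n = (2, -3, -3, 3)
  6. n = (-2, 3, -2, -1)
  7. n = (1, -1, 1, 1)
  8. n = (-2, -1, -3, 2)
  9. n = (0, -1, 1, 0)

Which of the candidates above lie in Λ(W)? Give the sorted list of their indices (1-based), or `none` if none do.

1

Internal map: ζ^{3j} for j=0..3 gives (1,0), (−√2/2,√2/2), (0,−1), (√2/2,√2/2).
#1 (1, 1, 0, 0): internal (0.292893, 0.707107); octagon support 0.707107 vs apothem 1 → ∈ W
#2 (0, 1, -1, 1): internal (0.000000, 2.414214); octagon support 2.414214 vs apothem 1 → ∉ W
#3 (1, 0, 1, 0): internal (1.000000, -1.000000); octagon support 1.414214 vs apothem 1 → ∉ W
#4 (0, -1, 0, 1): internal (1.414214, 0.000000); octagon support 1.414214 vs apothem 1 → ∉ W
#5 (2, -3, -3, 3): internal (6.242641, 3.000000); octagon support 6.535534 vs apothem 1 → ∉ W
#6 (-2, 3, -2, -1): internal (-4.828427, 3.414214); octagon support 5.828427 vs apothem 1 → ∉ W
#7 (1, -1, 1, 1): internal (2.414214, -1.000000); octagon support 2.414214 vs apothem 1 → ∉ W
#8 (-2, -1, -3, 2): internal (0.121320, 3.707107); octagon support 3.707107 vs apothem 1 → ∉ W
#9 (0, -1, 1, 0): internal (0.707107, -1.707107); octagon support 1.707107 vs apothem 1 → ∉ W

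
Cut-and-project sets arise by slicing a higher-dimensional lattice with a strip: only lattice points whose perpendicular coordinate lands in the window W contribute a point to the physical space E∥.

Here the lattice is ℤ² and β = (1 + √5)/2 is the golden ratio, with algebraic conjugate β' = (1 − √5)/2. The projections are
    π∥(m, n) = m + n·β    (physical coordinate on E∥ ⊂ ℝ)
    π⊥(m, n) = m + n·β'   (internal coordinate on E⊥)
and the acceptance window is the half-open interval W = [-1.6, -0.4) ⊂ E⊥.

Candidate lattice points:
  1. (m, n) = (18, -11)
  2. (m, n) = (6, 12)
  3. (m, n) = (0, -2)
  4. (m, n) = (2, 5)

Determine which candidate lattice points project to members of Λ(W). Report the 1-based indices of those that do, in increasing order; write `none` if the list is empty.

2, 4

Numerically β ≈ 1.6180 and β' = −1/β ≈ -0.6180.
[1] lift (18,-11): star map gives 24.7984; window check -1.6 ≤ 24.7984 < -0.4 is false → out
[2] lift (6,12): star map gives -1.4164; window check -1.6 ≤ -1.4164 < -0.4 is true → IN Λ
[3] lift (0,-2): star map gives 1.2361; window check -1.6 ≤ 1.2361 < -0.4 is false → out
[4] lift (2,5): star map gives -1.0902; window check -1.6 ≤ -1.0902 < -0.4 is true → IN Λ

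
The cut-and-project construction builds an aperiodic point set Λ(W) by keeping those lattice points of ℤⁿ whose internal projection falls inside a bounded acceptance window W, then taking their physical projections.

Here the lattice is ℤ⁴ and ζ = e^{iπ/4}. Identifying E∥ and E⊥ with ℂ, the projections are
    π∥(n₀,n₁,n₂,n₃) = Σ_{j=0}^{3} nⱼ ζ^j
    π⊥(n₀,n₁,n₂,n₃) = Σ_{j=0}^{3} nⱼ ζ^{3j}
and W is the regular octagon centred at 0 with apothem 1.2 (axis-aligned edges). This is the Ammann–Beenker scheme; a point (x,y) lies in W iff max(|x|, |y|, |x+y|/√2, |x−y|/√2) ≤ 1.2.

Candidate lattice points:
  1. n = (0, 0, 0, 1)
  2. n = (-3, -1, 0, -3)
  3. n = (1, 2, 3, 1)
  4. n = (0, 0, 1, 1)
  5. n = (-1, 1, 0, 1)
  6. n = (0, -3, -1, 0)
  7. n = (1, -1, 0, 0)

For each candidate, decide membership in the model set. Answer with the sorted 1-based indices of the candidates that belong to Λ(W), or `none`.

π⊥(n) = n₀ + n₁ζ³ + n₂ζ⁶ + n₃ζ⁹ where ζ = e^{iπ/4}.
#1 (0, 0, 0, 1): internal (0.70711, 0.70711); octagon support 1.00000 vs apothem 1.2 → ∈ W
#2 (-3, -1, 0, -3): internal (-4.41421, -2.82843); octagon support 5.12132 vs apothem 1.2 → ∉ W
#3 (1, 2, 3, 1): internal (0.29289, -0.87868); octagon support 0.87868 vs apothem 1.2 → ∈ W
#4 (0, 0, 1, 1): internal (0.70711, -0.29289); octagon support 0.70711 vs apothem 1.2 → ∈ W
#5 (-1, 1, 0, 1): internal (-1.00000, 1.41421); octagon support 1.70711 vs apothem 1.2 → ∉ W
#6 (0, -3, -1, 0): internal (2.12132, -1.12132); octagon support 2.29289 vs apothem 1.2 → ∉ W
#7 (1, -1, 0, 0): internal (1.70711, -0.70711); octagon support 1.70711 vs apothem 1.2 → ∉ W

1, 3, 4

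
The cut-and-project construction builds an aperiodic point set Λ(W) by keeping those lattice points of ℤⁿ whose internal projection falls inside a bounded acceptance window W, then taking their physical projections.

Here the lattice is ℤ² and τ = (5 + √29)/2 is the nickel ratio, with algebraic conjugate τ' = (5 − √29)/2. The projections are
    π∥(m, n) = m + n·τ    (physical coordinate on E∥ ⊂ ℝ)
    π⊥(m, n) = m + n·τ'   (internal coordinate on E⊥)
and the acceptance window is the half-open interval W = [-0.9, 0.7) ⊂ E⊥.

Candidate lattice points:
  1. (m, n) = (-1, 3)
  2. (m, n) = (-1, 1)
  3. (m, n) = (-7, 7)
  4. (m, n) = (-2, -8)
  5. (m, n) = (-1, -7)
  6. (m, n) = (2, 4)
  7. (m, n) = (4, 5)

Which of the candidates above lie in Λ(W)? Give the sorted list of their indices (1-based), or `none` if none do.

4, 5

Compute τ' = (5−√29)/2 = -0.1926, so π⊥(m,n) = m -0.1926·n.
#1 (-1,3): internal coord -1 + (3)·τ' = -1.5777; -1.5777 ∉ [-0.9, 0.7) → out
#2 (-1,1): internal coord -1 + (1)·τ' = -1.1926; -1.1926 ∉ [-0.9, 0.7) → out
#3 (-7,7): internal coord -7 + (7)·τ' = -8.3481; -8.3481 ∉ [-0.9, 0.7) → out
#4 (-2,-8): internal coord -2 + (-8)·τ' = -0.4593; -0.4593 ∈ [-0.9, 0.7) → IN Λ
#5 (-1,-7): internal coord -1 + (-7)·τ' = +0.3481; +0.3481 ∈ [-0.9, 0.7) → IN Λ
#6 (2,4): internal coord 2 + (4)·τ' = +1.2297; +1.2297 ∉ [-0.9, 0.7) → out
#7 (4,5): internal coord 4 + (5)·τ' = +3.0371; +3.0371 ∉ [-0.9, 0.7) → out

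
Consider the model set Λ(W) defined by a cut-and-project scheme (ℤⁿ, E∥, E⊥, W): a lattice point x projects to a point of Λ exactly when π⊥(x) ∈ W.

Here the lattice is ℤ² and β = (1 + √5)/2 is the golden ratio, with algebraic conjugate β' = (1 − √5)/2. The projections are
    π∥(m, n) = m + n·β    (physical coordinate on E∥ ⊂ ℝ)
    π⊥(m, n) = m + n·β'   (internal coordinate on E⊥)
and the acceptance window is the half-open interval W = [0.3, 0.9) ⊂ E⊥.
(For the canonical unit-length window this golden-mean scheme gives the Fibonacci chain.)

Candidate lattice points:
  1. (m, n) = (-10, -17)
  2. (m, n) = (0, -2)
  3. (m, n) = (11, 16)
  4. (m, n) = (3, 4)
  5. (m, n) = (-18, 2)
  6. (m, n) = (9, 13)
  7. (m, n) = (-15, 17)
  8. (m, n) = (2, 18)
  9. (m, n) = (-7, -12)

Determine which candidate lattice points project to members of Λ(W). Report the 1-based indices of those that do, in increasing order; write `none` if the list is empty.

1, 4, 9

Compute β' = (1−√5)/2 = -0.6180, so π⊥(m,n) = m -0.6180·n.
[1] lift (-10,-17): star map gives 0.5066; window check 0.3 ≤ 0.5066 < 0.9 is true → IN Λ
[2] lift (0,-2): star map gives 1.2361; window check 0.3 ≤ 1.2361 < 0.9 is false → out
[3] lift (11,16): star map gives 1.1115; window check 0.3 ≤ 1.1115 < 0.9 is false → out
[4] lift (3,4): star map gives 0.5279; window check 0.3 ≤ 0.5279 < 0.9 is true → IN Λ
[5] lift (-18,2): star map gives -19.2361; window check 0.3 ≤ -19.2361 < 0.9 is false → out
[6] lift (9,13): star map gives 0.9656; window check 0.3 ≤ 0.9656 < 0.9 is false → out
[7] lift (-15,17): star map gives -25.5066; window check 0.3 ≤ -25.5066 < 0.9 is false → out
[8] lift (2,18): star map gives -9.1246; window check 0.3 ≤ -9.1246 < 0.9 is false → out
[9] lift (-7,-12): star map gives 0.4164; window check 0.3 ≤ 0.4164 < 0.9 is true → IN Λ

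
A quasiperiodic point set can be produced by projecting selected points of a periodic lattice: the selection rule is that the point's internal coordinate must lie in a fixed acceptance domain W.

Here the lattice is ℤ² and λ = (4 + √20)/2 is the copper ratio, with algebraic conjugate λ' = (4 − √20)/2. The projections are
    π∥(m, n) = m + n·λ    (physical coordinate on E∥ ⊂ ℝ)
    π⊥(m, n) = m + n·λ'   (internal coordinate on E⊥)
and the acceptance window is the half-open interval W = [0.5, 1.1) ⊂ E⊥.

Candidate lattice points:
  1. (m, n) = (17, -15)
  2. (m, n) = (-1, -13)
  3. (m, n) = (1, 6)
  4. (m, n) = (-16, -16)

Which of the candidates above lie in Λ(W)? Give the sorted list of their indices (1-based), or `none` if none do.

none

Compute λ' = (4−√20)/2 = -0.2361, so π⊥(m,n) = m -0.2361·n.
[1] lift (17,-15): star map gives 20.5410; window check 0.5 ≤ 20.5410 < 1.1 is false → out
[2] lift (-1,-13): star map gives 2.0689; window check 0.5 ≤ 2.0689 < 1.1 is false → out
[3] lift (1,6): star map gives -0.4164; window check 0.5 ≤ -0.4164 < 1.1 is false → out
[4] lift (-16,-16): star map gives -12.2229; window check 0.5 ≤ -12.2229 < 1.1 is false → out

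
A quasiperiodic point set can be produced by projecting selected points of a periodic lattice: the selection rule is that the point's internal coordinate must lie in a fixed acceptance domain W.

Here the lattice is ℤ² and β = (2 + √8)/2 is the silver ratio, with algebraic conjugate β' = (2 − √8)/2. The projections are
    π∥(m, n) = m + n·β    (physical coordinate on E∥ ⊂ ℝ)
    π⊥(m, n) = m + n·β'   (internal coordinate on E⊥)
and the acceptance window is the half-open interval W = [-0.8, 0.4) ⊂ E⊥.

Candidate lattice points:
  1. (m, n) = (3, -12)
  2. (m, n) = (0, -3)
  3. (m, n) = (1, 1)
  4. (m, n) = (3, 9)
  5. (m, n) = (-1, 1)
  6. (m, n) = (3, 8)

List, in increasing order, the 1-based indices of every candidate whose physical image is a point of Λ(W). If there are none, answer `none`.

4, 6

β' = (2−√8)/2 ≈ -0.4142.
candidate 1: (m,n)=(3,-12) → π∥ = 3-12·β ≈ -25.9706, π⊥ = 3-12·β' ≈ 7.9706 ∉ [-0.8, 0.4) ⇒ out
candidate 2: (m,n)=(0,-3) → π∥ = 0-3·β ≈ -7.2426, π⊥ = 0-3·β' ≈ 1.2426 ∉ [-0.8, 0.4) ⇒ out
candidate 3: (m,n)=(1,1) → π∥ = 1+1·β ≈ 3.4142, π⊥ = 1+1·β' ≈ 0.5858 ∉ [-0.8, 0.4) ⇒ out
candidate 4: (m,n)=(3,9) → π∥ = 3+9·β ≈ 24.7279, π⊥ = 3+9·β' ≈ -0.7279 ∈ [-0.8, 0.4) ⇒ IN Λ
candidate 5: (m,n)=(-1,1) → π∥ = -1+1·β ≈ 1.4142, π⊥ = -1+1·β' ≈ -1.4142 ∉ [-0.8, 0.4) ⇒ out
candidate 6: (m,n)=(3,8) → π∥ = 3+8·β ≈ 22.3137, π⊥ = 3+8·β' ≈ -0.3137 ∈ [-0.8, 0.4) ⇒ IN Λ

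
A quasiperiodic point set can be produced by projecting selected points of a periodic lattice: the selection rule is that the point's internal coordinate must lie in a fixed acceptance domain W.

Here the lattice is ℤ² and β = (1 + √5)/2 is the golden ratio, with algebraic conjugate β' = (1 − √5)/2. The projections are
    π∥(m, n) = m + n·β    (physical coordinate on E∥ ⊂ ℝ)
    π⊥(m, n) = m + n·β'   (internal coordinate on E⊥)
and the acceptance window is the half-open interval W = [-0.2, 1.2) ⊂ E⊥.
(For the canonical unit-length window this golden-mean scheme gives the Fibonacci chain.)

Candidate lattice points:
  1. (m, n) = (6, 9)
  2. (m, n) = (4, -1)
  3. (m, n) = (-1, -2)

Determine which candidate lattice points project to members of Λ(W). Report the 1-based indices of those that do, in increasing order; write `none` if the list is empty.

Numerically β ≈ 1.6180 and β' = −1/β ≈ -0.6180.
candidate 1: (m,n)=(6,9) → π∥ = 6+9·β ≈ 20.5623, π⊥ = 6+9·β' ≈ 0.4377 ∈ [-0.2, 1.2) ⇒ IN Λ
candidate 2: (m,n)=(4,-1) → π∥ = 4-1·β ≈ 2.3820, π⊥ = 4-1·β' ≈ 4.6180 ∉ [-0.2, 1.2) ⇒ out
candidate 3: (m,n)=(-1,-2) → π∥ = -1-2·β ≈ -4.2361, π⊥ = -1-2·β' ≈ 0.2361 ∈ [-0.2, 1.2) ⇒ IN Λ

1, 3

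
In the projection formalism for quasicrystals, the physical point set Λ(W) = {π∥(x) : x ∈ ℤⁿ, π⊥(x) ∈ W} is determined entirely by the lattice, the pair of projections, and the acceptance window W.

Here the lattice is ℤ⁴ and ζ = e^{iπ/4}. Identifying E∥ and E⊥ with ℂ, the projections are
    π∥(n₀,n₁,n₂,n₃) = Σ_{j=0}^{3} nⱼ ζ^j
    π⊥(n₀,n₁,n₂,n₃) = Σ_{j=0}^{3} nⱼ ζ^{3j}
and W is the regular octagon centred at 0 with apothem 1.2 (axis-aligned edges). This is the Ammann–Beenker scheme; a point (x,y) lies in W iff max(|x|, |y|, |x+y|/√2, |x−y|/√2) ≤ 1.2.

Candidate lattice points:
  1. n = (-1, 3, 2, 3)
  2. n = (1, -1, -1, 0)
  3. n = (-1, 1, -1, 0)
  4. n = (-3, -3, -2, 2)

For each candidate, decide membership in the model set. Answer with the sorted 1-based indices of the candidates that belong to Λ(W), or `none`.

With ζ = e^{iπ/4} the internal vectors are ζ^0,ζ^3,ζ^6,ζ^9.
candidate 1: n = (-1, 3, 2, 3) → π⊥ ≈ (-1.0000, +2.2426); max(|x|,|y|,|x±y|/√2) = 2.2929 > 1.2 ⇒ ∉ W
candidate 2: n = (1, -1, -1, 0) → π⊥ ≈ (+1.7071, +0.2929); max(|x|,|y|,|x±y|/√2) = 1.7071 > 1.2 ⇒ ∉ W
candidate 3: n = (-1, 1, -1, 0) → π⊥ ≈ (-1.7071, +1.7071); max(|x|,|y|,|x±y|/√2) = 2.4142 > 1.2 ⇒ ∉ W
candidate 4: n = (-3, -3, -2, 2) → π⊥ ≈ (+0.5355, +1.2929); max(|x|,|y|,|x±y|/√2) = 1.2929 > 1.2 ⇒ ∉ W

none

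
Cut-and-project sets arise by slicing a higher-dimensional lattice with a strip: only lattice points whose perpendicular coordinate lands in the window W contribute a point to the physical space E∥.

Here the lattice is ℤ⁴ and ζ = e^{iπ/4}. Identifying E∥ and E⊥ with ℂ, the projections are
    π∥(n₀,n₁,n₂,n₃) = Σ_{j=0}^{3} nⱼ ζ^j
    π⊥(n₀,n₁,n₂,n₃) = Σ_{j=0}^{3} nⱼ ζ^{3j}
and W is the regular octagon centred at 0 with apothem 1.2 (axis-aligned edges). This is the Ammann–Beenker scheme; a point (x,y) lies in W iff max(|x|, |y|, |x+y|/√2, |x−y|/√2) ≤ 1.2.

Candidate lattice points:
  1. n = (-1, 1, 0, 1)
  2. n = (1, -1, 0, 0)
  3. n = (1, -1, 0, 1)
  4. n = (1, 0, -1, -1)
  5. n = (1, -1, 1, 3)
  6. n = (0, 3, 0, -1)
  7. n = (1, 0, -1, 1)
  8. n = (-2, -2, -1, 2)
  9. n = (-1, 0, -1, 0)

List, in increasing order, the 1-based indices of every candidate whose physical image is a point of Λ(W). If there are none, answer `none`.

4

π⊥(n) = n₀ + n₁ζ³ + n₂ζ⁶ + n₃ζ⁹ where ζ = e^{iπ/4}.
#1 (-1, 1, 0, 1): internal (-1.0000, 1.4142); octagon support 1.7071 vs apothem 1.2 → ∉ W
#2 (1, -1, 0, 0): internal (1.7071, -0.7071); octagon support 1.7071 vs apothem 1.2 → ∉ W
#3 (1, -1, 0, 1): internal (2.4142, 0.0000); octagon support 2.4142 vs apothem 1.2 → ∉ W
#4 (1, 0, -1, -1): internal (0.2929, 0.2929); octagon support 0.4142 vs apothem 1.2 → ∈ W
#5 (1, -1, 1, 3): internal (3.8284, 0.4142); octagon support 3.8284 vs apothem 1.2 → ∉ W
#6 (0, 3, 0, -1): internal (-2.8284, 1.4142); octagon support 3.0000 vs apothem 1.2 → ∉ W
#7 (1, 0, -1, 1): internal (1.7071, 1.7071); octagon support 2.4142 vs apothem 1.2 → ∉ W
#8 (-2, -2, -1, 2): internal (0.8284, 1.0000); octagon support 1.2929 vs apothem 1.2 → ∉ W
#9 (-1, 0, -1, 0): internal (-1.0000, 1.0000); octagon support 1.4142 vs apothem 1.2 → ∉ W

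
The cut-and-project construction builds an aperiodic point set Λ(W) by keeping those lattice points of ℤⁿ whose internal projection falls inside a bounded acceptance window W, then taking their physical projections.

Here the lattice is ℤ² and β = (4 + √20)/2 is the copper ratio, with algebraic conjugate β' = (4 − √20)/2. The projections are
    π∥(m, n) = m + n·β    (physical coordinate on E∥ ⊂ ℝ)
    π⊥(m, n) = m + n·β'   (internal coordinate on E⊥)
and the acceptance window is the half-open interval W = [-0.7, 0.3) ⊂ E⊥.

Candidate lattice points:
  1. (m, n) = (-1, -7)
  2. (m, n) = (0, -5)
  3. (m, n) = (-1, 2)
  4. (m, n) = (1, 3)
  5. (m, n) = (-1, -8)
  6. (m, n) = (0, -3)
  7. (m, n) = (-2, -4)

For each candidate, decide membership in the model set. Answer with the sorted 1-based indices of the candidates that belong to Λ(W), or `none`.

Compute β' = (4−√20)/2 = -0.236068, so π⊥(m,n) = m -0.236068·n.
[1] lift (-1,-7): star map gives 0.652476; window check -0.7 ≤ 0.652476 < 0.3 is false → out
[2] lift (0,-5): star map gives 1.180340; window check -0.7 ≤ 1.180340 < 0.3 is false → out
[3] lift (-1,2): star map gives -1.472136; window check -0.7 ≤ -1.472136 < 0.3 is false → out
[4] lift (1,3): star map gives 0.291796; window check -0.7 ≤ 0.291796 < 0.3 is true → IN Λ
[5] lift (-1,-8): star map gives 0.888544; window check -0.7 ≤ 0.888544 < 0.3 is false → out
[6] lift (0,-3): star map gives 0.708204; window check -0.7 ≤ 0.708204 < 0.3 is false → out
[7] lift (-2,-4): star map gives -1.055728; window check -0.7 ≤ -1.055728 < 0.3 is false → out

4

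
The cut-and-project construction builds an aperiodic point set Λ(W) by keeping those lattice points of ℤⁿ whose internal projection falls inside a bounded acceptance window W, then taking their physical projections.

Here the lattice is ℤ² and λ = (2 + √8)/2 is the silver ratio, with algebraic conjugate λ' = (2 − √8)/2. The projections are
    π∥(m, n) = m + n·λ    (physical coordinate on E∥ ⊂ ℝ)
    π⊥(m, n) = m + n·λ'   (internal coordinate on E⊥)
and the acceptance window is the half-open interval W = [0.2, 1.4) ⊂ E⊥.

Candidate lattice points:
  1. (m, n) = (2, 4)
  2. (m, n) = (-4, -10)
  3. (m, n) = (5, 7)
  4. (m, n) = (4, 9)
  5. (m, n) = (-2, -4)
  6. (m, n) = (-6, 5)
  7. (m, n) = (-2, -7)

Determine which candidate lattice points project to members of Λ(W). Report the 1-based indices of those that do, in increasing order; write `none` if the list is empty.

λ' = (2−√8)/2 ≈ -0.4142.
candidate 1: (m,n)=(2,4) → π∥ = 2+4·λ ≈ 11.6569, π⊥ = 2+4·λ' ≈ 0.3431 ∈ [0.2, 1.4) ⇒ IN Λ
candidate 2: (m,n)=(-4,-10) → π∥ = -4-10·λ ≈ -28.1421, π⊥ = -4-10·λ' ≈ 0.1421 ∉ [0.2, 1.4) ⇒ out
candidate 3: (m,n)=(5,7) → π∥ = 5+7·λ ≈ 21.8995, π⊥ = 5+7·λ' ≈ 2.1005 ∉ [0.2, 1.4) ⇒ out
candidate 4: (m,n)=(4,9) → π∥ = 4+9·λ ≈ 25.7279, π⊥ = 4+9·λ' ≈ 0.2721 ∈ [0.2, 1.4) ⇒ IN Λ
candidate 5: (m,n)=(-2,-4) → π∥ = -2-4·λ ≈ -11.6569, π⊥ = -2-4·λ' ≈ -0.3431 ∉ [0.2, 1.4) ⇒ out
candidate 6: (m,n)=(-6,5) → π∥ = -6+5·λ ≈ 6.0711, π⊥ = -6+5·λ' ≈ -8.0711 ∉ [0.2, 1.4) ⇒ out
candidate 7: (m,n)=(-2,-7) → π∥ = -2-7·λ ≈ -18.8995, π⊥ = -2-7·λ' ≈ 0.8995 ∈ [0.2, 1.4) ⇒ IN Λ

1, 4, 7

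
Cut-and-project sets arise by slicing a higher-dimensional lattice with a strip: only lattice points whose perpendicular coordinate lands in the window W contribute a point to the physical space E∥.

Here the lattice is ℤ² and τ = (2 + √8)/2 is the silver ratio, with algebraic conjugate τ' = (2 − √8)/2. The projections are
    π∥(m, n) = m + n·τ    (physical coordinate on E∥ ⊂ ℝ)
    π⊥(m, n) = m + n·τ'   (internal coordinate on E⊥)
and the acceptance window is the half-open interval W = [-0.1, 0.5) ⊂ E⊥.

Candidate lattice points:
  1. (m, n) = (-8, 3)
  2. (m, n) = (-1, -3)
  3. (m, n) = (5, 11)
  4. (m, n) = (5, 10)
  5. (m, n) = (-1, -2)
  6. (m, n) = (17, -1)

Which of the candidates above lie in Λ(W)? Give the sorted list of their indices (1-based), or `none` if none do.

2, 3

Numerically τ ≈ 2.41421 and τ' = −1/τ ≈ -0.41421.
[1] lift (-8,3): star map gives -9.24264; window check -0.1 ≤ -9.24264 < 0.5 is false → out
[2] lift (-1,-3): star map gives 0.24264; window check -0.1 ≤ 0.24264 < 0.5 is true → IN Λ
[3] lift (5,11): star map gives 0.44365; window check -0.1 ≤ 0.44365 < 0.5 is true → IN Λ
[4] lift (5,10): star map gives 0.85786; window check -0.1 ≤ 0.85786 < 0.5 is false → out
[5] lift (-1,-2): star map gives -0.17157; window check -0.1 ≤ -0.17157 < 0.5 is false → out
[6] lift (17,-1): star map gives 17.41421; window check -0.1 ≤ 17.41421 < 0.5 is false → out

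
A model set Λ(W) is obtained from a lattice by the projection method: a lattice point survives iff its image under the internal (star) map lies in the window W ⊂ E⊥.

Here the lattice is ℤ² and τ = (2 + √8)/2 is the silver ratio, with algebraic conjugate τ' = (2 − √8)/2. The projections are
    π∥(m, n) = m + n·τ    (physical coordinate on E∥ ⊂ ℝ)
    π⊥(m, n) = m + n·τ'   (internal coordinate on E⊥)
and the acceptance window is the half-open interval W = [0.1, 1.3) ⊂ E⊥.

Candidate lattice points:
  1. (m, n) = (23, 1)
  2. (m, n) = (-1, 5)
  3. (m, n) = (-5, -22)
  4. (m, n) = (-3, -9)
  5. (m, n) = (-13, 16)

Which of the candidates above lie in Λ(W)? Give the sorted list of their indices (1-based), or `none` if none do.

4

τ' = (2−√8)/2 ≈ -0.4142.
[1] lift (23,1): star map gives 22.5858; window check 0.1 ≤ 22.5858 < 1.3 is false → out
[2] lift (-1,5): star map gives -3.0711; window check 0.1 ≤ -3.0711 < 1.3 is false → out
[3] lift (-5,-22): star map gives 4.1127; window check 0.1 ≤ 4.1127 < 1.3 is false → out
[4] lift (-3,-9): star map gives 0.7279; window check 0.1 ≤ 0.7279 < 1.3 is true → IN Λ
[5] lift (-13,16): star map gives -19.6274; window check 0.1 ≤ -19.6274 < 1.3 is false → out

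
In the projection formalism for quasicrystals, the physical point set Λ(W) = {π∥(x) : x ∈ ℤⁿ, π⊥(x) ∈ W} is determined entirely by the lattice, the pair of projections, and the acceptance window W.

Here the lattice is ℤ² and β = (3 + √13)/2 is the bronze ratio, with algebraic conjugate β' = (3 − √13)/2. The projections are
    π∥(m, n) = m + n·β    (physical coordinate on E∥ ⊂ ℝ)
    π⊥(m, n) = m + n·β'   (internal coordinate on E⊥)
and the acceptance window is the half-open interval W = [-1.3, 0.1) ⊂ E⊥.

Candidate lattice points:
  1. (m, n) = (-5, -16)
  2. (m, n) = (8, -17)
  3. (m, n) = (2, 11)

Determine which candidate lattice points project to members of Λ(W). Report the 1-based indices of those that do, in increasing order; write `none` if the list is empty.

1

Compute β' = (3−√13)/2 = -0.3028, so π⊥(m,n) = m -0.3028·n.
candidate 1: (m,n)=(-5,-16) → π∥ = -5-16·β ≈ -57.8444, π⊥ = -5-16·β' ≈ -0.1556 ∈ [-1.3, 0.1) ⇒ IN Λ
candidate 2: (m,n)=(8,-17) → π∥ = 8-17·β ≈ -48.1472, π⊥ = 8-17·β' ≈ 13.1472 ∉ [-1.3, 0.1) ⇒ out
candidate 3: (m,n)=(2,11) → π∥ = 2+11·β ≈ 38.3305, π⊥ = 2+11·β' ≈ -1.3305 ∉ [-1.3, 0.1) ⇒ out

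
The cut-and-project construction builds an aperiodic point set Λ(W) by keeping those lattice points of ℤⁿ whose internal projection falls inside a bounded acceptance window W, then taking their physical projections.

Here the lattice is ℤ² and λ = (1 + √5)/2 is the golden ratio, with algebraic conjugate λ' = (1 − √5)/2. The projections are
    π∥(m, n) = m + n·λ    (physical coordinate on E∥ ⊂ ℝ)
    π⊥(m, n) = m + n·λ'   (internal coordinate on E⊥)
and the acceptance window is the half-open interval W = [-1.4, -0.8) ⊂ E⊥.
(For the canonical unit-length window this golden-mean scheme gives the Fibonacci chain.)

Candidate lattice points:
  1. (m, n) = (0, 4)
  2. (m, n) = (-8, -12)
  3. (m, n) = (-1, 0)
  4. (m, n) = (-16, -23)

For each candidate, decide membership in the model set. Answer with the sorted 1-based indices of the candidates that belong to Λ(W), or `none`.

3

λ' = (1−√5)/2 ≈ -0.618034.
candidate 1: (m,n)=(0,4) → π∥ = 0+4·λ ≈ 6.472136, π⊥ = 0+4·λ' ≈ -2.472136 ∉ [-1.4, -0.8) ⇒ out
candidate 2: (m,n)=(-8,-12) → π∥ = -8-12·λ ≈ -27.416408, π⊥ = -8-12·λ' ≈ -0.583592 ∉ [-1.4, -0.8) ⇒ out
candidate 3: (m,n)=(-1,0) → π∥ = -1+0·λ ≈ -1.000000, π⊥ = -1+0·λ' ≈ -1.000000 ∈ [-1.4, -0.8) ⇒ IN Λ
candidate 4: (m,n)=(-16,-23) → π∥ = -16-23·λ ≈ -53.214782, π⊥ = -16-23·λ' ≈ -1.785218 ∉ [-1.4, -0.8) ⇒ out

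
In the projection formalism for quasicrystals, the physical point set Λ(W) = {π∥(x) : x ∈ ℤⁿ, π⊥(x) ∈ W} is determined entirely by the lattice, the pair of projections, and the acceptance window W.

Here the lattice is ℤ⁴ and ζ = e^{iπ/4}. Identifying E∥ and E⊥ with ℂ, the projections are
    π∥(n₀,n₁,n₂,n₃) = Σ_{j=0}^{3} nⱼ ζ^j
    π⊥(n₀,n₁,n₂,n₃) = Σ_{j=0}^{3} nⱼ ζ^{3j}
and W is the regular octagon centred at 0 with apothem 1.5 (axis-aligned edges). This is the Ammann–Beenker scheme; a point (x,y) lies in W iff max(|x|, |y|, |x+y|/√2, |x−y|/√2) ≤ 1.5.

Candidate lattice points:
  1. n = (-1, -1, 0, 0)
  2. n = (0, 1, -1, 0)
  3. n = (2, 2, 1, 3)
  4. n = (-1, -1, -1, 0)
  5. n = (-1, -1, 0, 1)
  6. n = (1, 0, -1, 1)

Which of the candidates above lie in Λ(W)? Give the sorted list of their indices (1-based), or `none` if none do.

1, 4, 5

π⊥(n) = n₀ + n₁ζ³ + n₂ζ⁶ + n₃ζ⁹ where ζ = e^{iπ/4}.
#1 (-1, -1, 0, 0): internal (-0.29289, -0.70711); octagon support 0.70711 vs apothem 1.5 → ∈ W
#2 (0, 1, -1, 0): internal (-0.70711, 1.70711); octagon support 1.70711 vs apothem 1.5 → ∉ W
#3 (2, 2, 1, 3): internal (2.70711, 2.53553); octagon support 3.70711 vs apothem 1.5 → ∉ W
#4 (-1, -1, -1, 0): internal (-0.29289, 0.29289); octagon support 0.41421 vs apothem 1.5 → ∈ W
#5 (-1, -1, 0, 1): internal (0.41421, 0.00000); octagon support 0.41421 vs apothem 1.5 → ∈ W
#6 (1, 0, -1, 1): internal (1.70711, 1.70711); octagon support 2.41421 vs apothem 1.5 → ∉ W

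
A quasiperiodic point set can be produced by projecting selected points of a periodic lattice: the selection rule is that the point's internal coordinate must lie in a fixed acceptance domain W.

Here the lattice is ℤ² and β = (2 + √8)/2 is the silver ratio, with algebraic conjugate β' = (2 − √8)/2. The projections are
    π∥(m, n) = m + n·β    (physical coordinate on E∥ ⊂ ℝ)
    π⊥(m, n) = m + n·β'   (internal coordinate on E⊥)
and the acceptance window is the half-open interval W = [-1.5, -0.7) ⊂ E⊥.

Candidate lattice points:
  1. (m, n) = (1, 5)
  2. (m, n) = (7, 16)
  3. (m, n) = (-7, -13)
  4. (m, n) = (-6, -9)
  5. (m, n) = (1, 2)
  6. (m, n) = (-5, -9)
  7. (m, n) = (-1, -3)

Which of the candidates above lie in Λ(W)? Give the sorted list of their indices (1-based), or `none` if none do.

β' = (2−√8)/2 ≈ -0.4142.
[1] lift (1,5): star map gives -1.0711; window check -1.5 ≤ -1.0711 < -0.7 is true → IN Λ
[2] lift (7,16): star map gives 0.3726; window check -1.5 ≤ 0.3726 < -0.7 is false → out
[3] lift (-7,-13): star map gives -1.6152; window check -1.5 ≤ -1.6152 < -0.7 is false → out
[4] lift (-6,-9): star map gives -2.2721; window check -1.5 ≤ -2.2721 < -0.7 is false → out
[5] lift (1,2): star map gives 0.1716; window check -1.5 ≤ 0.1716 < -0.7 is false → out
[6] lift (-5,-9): star map gives -1.2721; window check -1.5 ≤ -1.2721 < -0.7 is true → IN Λ
[7] lift (-1,-3): star map gives 0.2426; window check -1.5 ≤ 0.2426 < -0.7 is false → out

1, 6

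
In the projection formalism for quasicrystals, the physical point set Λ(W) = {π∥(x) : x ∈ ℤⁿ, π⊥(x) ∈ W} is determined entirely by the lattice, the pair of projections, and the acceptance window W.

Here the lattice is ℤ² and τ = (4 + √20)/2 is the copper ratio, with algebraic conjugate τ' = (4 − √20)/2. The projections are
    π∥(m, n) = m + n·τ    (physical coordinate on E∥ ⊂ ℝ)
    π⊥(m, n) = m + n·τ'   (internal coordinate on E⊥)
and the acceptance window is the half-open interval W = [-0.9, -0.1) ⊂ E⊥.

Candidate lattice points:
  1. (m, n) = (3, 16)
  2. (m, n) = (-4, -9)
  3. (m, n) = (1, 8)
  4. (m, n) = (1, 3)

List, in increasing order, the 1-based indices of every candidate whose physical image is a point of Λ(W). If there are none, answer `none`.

1, 3

Numerically τ ≈ 4.236068 and τ' = −1/τ ≈ -0.236068.
#1 (3,16): internal coord 3 + (16)·τ' = -0.777088; -0.777088 ∈ [-0.9, -0.1) → IN Λ
#2 (-4,-9): internal coord -4 + (-9)·τ' = -1.875388; -1.875388 ∉ [-0.9, -0.1) → out
#3 (1,8): internal coord 1 + (8)·τ' = -0.888544; -0.888544 ∈ [-0.9, -0.1) → IN Λ
#4 (1,3): internal coord 1 + (3)·τ' = +0.291796; +0.291796 ∉ [-0.9, -0.1) → out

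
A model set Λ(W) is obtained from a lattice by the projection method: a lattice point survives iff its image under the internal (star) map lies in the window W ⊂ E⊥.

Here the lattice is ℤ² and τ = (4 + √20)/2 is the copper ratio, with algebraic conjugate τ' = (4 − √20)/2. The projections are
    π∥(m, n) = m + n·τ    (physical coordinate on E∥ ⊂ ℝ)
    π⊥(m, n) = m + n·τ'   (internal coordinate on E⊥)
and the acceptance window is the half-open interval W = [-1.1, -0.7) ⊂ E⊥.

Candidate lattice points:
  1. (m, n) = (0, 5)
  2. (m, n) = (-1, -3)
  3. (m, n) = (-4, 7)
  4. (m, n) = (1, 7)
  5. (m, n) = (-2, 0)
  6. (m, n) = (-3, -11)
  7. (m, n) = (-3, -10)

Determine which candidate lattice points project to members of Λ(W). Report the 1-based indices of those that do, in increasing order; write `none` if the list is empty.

none

Compute τ' = (4−√20)/2 = -0.236068, so π⊥(m,n) = m -0.236068·n.
#1 (0,5): internal coord 0 + (5)·τ' = -1.180340; -1.180340 ∉ [-1.1, -0.7) → out
#2 (-1,-3): internal coord -1 + (-3)·τ' = -0.291796; -0.291796 ∉ [-1.1, -0.7) → out
#3 (-4,7): internal coord -4 + (7)·τ' = -5.652476; -5.652476 ∉ [-1.1, -0.7) → out
#4 (1,7): internal coord 1 + (7)·τ' = -0.652476; -0.652476 ∉ [-1.1, -0.7) → out
#5 (-2,0): internal coord -2 + (0)·τ' = -2.000000; -2.000000 ∉ [-1.1, -0.7) → out
#6 (-3,-11): internal coord -3 + (-11)·τ' = -0.403252; -0.403252 ∉ [-1.1, -0.7) → out
#7 (-3,-10): internal coord -3 + (-10)·τ' = -0.639320; -0.639320 ∉ [-1.1, -0.7) → out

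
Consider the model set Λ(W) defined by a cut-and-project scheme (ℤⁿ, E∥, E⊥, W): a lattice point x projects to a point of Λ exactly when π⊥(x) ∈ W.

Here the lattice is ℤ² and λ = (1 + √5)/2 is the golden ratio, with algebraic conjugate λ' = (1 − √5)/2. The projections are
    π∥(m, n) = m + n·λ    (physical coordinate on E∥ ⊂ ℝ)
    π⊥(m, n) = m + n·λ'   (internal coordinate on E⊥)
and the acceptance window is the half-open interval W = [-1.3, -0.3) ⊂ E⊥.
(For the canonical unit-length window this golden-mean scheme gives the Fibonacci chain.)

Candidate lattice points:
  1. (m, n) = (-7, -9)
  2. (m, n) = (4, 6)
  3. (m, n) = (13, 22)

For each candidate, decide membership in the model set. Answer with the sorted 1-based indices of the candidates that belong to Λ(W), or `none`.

Compute λ' = (1−√5)/2 = -0.618034, so π⊥(m,n) = m -0.618034·n.
#1 (-7,-9): internal coord -7 + (-9)·λ' = -1.437694; -1.437694 ∉ [-1.3, -0.3) → out
#2 (4,6): internal coord 4 + (6)·λ' = +0.291796; +0.291796 ∉ [-1.3, -0.3) → out
#3 (13,22): internal coord 13 + (22)·λ' = -0.596748; -0.596748 ∈ [-1.3, -0.3) → IN Λ

3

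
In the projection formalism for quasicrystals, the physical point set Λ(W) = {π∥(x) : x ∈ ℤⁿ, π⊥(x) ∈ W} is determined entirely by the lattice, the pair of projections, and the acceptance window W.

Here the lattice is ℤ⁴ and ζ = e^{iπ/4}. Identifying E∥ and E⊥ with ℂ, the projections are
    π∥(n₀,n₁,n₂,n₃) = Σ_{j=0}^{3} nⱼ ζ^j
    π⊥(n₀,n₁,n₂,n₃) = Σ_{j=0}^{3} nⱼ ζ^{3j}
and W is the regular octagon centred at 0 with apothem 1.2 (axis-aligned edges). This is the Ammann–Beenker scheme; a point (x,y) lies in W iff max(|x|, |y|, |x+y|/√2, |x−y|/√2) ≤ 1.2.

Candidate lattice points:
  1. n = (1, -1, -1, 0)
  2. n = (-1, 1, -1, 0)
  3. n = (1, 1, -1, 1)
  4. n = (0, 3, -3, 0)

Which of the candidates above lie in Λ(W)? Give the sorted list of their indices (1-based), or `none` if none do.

Internal map: ζ^{3j} for j=0..3 gives (1,0), (−√2/2,√2/2), (0,−1), (√2/2,√2/2).
#1 (1, -1, -1, 0): internal (1.70711, 0.29289); octagon support 1.70711 vs apothem 1.2 → ∉ W
#2 (-1, 1, -1, 0): internal (-1.70711, 1.70711); octagon support 2.41421 vs apothem 1.2 → ∉ W
#3 (1, 1, -1, 1): internal (1.00000, 2.41421); octagon support 2.41421 vs apothem 1.2 → ∉ W
#4 (0, 3, -3, 0): internal (-2.12132, 5.12132); octagon support 5.12132 vs apothem 1.2 → ∉ W

none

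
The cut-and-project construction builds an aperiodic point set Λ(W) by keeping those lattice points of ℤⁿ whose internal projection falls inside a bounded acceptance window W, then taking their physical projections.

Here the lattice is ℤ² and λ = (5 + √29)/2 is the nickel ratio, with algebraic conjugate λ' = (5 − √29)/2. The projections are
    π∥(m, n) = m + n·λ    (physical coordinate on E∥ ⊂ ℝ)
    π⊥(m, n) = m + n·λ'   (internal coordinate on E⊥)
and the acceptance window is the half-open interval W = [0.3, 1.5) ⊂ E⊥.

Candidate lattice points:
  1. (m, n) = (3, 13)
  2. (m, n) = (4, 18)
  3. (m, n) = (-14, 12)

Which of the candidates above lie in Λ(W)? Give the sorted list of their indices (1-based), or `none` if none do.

1, 2

λ' = (5−√29)/2 ≈ -0.1926.
candidate 1: (m,n)=(3,13) → π∥ = 3+13·λ ≈ 70.5036, π⊥ = 3+13·λ' ≈ 0.4964 ∈ [0.3, 1.5) ⇒ IN Λ
candidate 2: (m,n)=(4,18) → π∥ = 4+18·λ ≈ 97.4665, π⊥ = 4+18·λ' ≈ 0.5335 ∈ [0.3, 1.5) ⇒ IN Λ
candidate 3: (m,n)=(-14,12) → π∥ = -14+12·λ ≈ 48.3110, π⊥ = -14+12·λ' ≈ -16.3110 ∉ [0.3, 1.5) ⇒ out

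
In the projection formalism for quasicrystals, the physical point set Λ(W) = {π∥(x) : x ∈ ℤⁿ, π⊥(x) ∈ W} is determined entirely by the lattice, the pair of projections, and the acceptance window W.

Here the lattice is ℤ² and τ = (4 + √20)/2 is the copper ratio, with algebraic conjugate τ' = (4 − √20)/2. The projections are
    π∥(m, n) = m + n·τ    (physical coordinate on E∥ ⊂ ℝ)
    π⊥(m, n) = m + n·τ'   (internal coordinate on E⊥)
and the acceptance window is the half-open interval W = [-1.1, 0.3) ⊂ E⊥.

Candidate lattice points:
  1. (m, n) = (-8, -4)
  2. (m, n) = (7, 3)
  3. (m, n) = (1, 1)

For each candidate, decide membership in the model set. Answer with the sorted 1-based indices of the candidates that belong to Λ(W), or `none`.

none

Compute τ' = (4−√20)/2 = -0.2361, so π⊥(m,n) = m -0.2361·n.
candidate 1: (m,n)=(-8,-4) → π∥ = -8-4·τ ≈ -24.9443, π⊥ = -8-4·τ' ≈ -7.0557 ∉ [-1.1, 0.3) ⇒ out
candidate 2: (m,n)=(7,3) → π∥ = 7+3·τ ≈ 19.7082, π⊥ = 7+3·τ' ≈ 6.2918 ∉ [-1.1, 0.3) ⇒ out
candidate 3: (m,n)=(1,1) → π∥ = 1+1·τ ≈ 5.2361, π⊥ = 1+1·τ' ≈ 0.7639 ∉ [-1.1, 0.3) ⇒ out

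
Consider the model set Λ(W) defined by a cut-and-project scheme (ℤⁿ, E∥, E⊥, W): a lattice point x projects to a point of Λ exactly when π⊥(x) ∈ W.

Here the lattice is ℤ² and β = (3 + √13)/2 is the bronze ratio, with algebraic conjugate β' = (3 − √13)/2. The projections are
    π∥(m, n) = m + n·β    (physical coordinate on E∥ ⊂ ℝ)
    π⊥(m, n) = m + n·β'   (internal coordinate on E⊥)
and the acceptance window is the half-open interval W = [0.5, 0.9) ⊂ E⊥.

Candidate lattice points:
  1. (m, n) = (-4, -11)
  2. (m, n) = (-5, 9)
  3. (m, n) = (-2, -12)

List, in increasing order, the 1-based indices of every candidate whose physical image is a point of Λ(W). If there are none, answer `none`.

Compute β' = (3−√13)/2 = -0.30278, so π⊥(m,n) = m -0.30278·n.
candidate 1: (m,n)=(-4,-11) → π∥ = -4-11·β ≈ -40.33053, π⊥ = -4-11·β' ≈ -0.66947 ∉ [0.5, 0.9) ⇒ out
candidate 2: (m,n)=(-5,9) → π∥ = -5+9·β ≈ 24.72498, π⊥ = -5+9·β' ≈ -7.72498 ∉ [0.5, 0.9) ⇒ out
candidate 3: (m,n)=(-2,-12) → π∥ = -2-12·β ≈ -41.63331, π⊥ = -2-12·β' ≈ 1.63331 ∉ [0.5, 0.9) ⇒ out

none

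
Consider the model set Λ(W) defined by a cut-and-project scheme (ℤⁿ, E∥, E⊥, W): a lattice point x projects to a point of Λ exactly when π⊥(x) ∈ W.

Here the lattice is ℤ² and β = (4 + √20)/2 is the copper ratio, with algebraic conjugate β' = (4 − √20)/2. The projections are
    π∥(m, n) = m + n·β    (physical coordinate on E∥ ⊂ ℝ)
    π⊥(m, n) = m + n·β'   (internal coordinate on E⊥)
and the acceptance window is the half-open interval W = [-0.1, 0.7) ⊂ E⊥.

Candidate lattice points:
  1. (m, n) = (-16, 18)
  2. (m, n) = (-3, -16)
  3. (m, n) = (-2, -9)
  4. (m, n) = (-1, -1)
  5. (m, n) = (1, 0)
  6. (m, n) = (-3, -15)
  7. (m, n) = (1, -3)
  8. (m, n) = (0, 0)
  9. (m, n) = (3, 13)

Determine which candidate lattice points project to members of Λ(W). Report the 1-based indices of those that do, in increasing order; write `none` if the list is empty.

β' = (4−√20)/2 ≈ -0.2361.
candidate 1: (m,n)=(-16,18) → π∥ = -16+18·β ≈ 60.2492, π⊥ = -16+18·β' ≈ -20.2492 ∉ [-0.1, 0.7) ⇒ out
candidate 2: (m,n)=(-3,-16) → π∥ = -3-16·β ≈ -70.7771, π⊥ = -3-16·β' ≈ 0.7771 ∉ [-0.1, 0.7) ⇒ out
candidate 3: (m,n)=(-2,-9) → π∥ = -2-9·β ≈ -40.1246, π⊥ = -2-9·β' ≈ 0.1246 ∈ [-0.1, 0.7) ⇒ IN Λ
candidate 4: (m,n)=(-1,-1) → π∥ = -1-1·β ≈ -5.2361, π⊥ = -1-1·β' ≈ -0.7639 ∉ [-0.1, 0.7) ⇒ out
candidate 5: (m,n)=(1,0) → π∥ = 1+0·β ≈ 1.0000, π⊥ = 1+0·β' ≈ 1.0000 ∉ [-0.1, 0.7) ⇒ out
candidate 6: (m,n)=(-3,-15) → π∥ = -3-15·β ≈ -66.5410, π⊥ = -3-15·β' ≈ 0.5410 ∈ [-0.1, 0.7) ⇒ IN Λ
candidate 7: (m,n)=(1,-3) → π∥ = 1-3·β ≈ -11.7082, π⊥ = 1-3·β' ≈ 1.7082 ∉ [-0.1, 0.7) ⇒ out
candidate 8: (m,n)=(0,0) → π∥ = 0+0·β ≈ 0.0000, π⊥ = 0+0·β' ≈ 0.0000 ∈ [-0.1, 0.7) ⇒ IN Λ
candidate 9: (m,n)=(3,13) → π∥ = 3+13·β ≈ 58.0689, π⊥ = 3+13·β' ≈ -0.0689 ∈ [-0.1, 0.7) ⇒ IN Λ

3, 6, 8, 9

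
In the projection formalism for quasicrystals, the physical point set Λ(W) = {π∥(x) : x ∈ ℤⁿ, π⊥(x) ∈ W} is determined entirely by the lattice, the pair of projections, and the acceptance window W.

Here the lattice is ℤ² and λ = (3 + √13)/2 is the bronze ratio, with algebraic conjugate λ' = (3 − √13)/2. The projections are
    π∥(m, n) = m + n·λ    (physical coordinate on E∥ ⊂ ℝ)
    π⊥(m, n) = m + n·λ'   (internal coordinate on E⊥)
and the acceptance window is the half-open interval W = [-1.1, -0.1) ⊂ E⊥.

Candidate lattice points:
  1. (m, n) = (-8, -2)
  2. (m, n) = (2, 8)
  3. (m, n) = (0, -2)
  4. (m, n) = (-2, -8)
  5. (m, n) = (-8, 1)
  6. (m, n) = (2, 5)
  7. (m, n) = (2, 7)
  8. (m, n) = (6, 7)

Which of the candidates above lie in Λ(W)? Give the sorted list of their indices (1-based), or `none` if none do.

λ' = (3−√13)/2 ≈ -0.302776.
#1 (-8,-2): internal coord -8 + (-2)·λ' = -7.394449; -7.394449 ∉ [-1.1, -0.1) → out
#2 (2,8): internal coord 2 + (8)·λ' = -0.422205; -0.422205 ∈ [-1.1, -0.1) → IN Λ
#3 (0,-2): internal coord 0 + (-2)·λ' = +0.605551; +0.605551 ∉ [-1.1, -0.1) → out
#4 (-2,-8): internal coord -2 + (-8)·λ' = +0.422205; +0.422205 ∉ [-1.1, -0.1) → out
#5 (-8,1): internal coord -8 + (1)·λ' = -8.302776; -8.302776 ∉ [-1.1, -0.1) → out
#6 (2,5): internal coord 2 + (5)·λ' = +0.486122; +0.486122 ∉ [-1.1, -0.1) → out
#7 (2,7): internal coord 2 + (7)·λ' = -0.119429; -0.119429 ∈ [-1.1, -0.1) → IN Λ
#8 (6,7): internal coord 6 + (7)·λ' = +3.880571; +3.880571 ∉ [-1.1, -0.1) → out

2, 7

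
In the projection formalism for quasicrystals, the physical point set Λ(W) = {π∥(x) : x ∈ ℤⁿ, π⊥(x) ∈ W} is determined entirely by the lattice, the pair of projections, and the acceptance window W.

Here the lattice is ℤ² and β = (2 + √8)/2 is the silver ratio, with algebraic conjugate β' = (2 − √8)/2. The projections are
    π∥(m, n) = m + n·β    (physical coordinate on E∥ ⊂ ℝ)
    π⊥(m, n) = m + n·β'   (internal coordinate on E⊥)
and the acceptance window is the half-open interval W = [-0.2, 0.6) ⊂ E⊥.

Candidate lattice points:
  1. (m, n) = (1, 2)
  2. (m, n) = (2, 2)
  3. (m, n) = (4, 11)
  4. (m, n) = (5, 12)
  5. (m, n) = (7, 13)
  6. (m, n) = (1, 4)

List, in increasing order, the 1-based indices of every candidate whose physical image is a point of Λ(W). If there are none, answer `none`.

1, 4

Numerically β ≈ 2.41421 and β' = −1/β ≈ -0.41421.
candidate 1: (m,n)=(1,2) → π∥ = 1+2·β ≈ 5.82843, π⊥ = 1+2·β' ≈ 0.17157 ∈ [-0.2, 0.6) ⇒ IN Λ
candidate 2: (m,n)=(2,2) → π∥ = 2+2·β ≈ 6.82843, π⊥ = 2+2·β' ≈ 1.17157 ∉ [-0.2, 0.6) ⇒ out
candidate 3: (m,n)=(4,11) → π∥ = 4+11·β ≈ 30.55635, π⊥ = 4+11·β' ≈ -0.55635 ∉ [-0.2, 0.6) ⇒ out
candidate 4: (m,n)=(5,12) → π∥ = 5+12·β ≈ 33.97056, π⊥ = 5+12·β' ≈ 0.02944 ∈ [-0.2, 0.6) ⇒ IN Λ
candidate 5: (m,n)=(7,13) → π∥ = 7+13·β ≈ 38.38478, π⊥ = 7+13·β' ≈ 1.61522 ∉ [-0.2, 0.6) ⇒ out
candidate 6: (m,n)=(1,4) → π∥ = 1+4·β ≈ 10.65685, π⊥ = 1+4·β' ≈ -0.65685 ∉ [-0.2, 0.6) ⇒ out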